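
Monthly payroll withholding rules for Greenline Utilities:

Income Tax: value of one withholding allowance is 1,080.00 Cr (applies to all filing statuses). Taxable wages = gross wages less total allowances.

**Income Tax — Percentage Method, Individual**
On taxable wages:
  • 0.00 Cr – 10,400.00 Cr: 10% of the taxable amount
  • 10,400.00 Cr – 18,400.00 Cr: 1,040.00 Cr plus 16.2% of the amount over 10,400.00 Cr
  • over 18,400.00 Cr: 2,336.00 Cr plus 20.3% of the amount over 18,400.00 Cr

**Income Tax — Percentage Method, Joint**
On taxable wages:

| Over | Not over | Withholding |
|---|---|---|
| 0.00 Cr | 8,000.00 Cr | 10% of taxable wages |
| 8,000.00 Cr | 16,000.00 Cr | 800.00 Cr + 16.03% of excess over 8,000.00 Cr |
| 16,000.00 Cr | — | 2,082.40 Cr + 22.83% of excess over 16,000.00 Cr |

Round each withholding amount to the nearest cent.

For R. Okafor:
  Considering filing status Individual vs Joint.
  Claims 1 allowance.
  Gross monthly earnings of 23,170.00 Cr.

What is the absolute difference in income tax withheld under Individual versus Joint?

387.68 Cr

Income Tax (Individual): taxable = 23,170.00 Cr − 1×1,080.00 Cr = 22,090.00 Cr
  2,336.00 Cr + 20.3% × (22,090.00 Cr − 18,400.00 Cr) = 2,336.00 Cr + 20.3% × 3,690.00 Cr = 3,085.07 Cr
Income Tax (Joint): taxable = 23,170.00 Cr − 1×1,080.00 Cr = 22,090.00 Cr
  2,082.40 Cr + 22.83% × (22,090.00 Cr − 16,000.00 Cr) = 2,082.40 Cr + 22.83% × 6,090.00 Cr = 3,472.75 Cr
Difference: |3,085.07 Cr − 3,472.75 Cr| = 387.68 Cr (higher under Joint)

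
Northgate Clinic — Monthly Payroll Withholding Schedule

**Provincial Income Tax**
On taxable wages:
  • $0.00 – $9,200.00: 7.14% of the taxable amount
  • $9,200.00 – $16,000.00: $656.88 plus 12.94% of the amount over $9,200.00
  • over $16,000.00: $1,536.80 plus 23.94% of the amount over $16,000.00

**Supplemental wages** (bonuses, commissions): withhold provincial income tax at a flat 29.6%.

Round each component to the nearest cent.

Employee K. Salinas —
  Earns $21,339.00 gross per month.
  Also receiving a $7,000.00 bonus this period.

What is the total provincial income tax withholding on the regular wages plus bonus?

Provincial Income Tax: taxable = $21,339.00
  $1,536.80 + 23.94% × ($21,339.00 − $16,000.00) = $1,536.80 + 23.94% × $5,339.00 = $2,814.96
Supplemental (29.6% flat on bonus): 29.6% × $7,000.00 = $2,072.00
Total provincial income tax: $2,814.96 + $2,072.00 = $4,886.96

$4,886.96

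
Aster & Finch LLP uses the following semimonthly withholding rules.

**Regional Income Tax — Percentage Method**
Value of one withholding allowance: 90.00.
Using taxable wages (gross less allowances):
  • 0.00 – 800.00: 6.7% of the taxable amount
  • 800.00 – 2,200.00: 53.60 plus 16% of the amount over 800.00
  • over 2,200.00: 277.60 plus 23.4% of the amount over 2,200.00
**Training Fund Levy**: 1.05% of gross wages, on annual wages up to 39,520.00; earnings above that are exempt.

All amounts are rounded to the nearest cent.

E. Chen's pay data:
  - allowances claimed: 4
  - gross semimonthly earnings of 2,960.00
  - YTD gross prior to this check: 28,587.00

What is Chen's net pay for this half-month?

2,557.72

Regional Income Tax: taxable = 2,960.00 − 4×90.00 = 2,600.00
  277.60 + 23.4% × (2,600.00 − 2,200.00) = 277.60 + 23.4% × 400.00 = 371.20
Training Fund Levy: 1.05% × 2,960.00 = 31.08
Total withheld: 371.20 + 31.08 = 402.28
Net pay: 2,960.00 − 402.28 = 2,557.72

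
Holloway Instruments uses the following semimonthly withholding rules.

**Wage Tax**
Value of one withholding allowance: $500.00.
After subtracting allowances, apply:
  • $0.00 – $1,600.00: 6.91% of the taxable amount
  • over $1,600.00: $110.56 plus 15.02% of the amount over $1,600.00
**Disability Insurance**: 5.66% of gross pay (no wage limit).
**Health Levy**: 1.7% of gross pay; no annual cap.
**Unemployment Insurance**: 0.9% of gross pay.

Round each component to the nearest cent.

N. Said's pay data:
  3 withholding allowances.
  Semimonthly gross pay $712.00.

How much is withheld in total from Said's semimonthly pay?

Wage Tax: taxable = $712.00 − 3×$500.00 = $-788.00
  Taxable ≤ 0 → $0.00
Disability Insurance: 5.66% × $712.00 = $40.30
Health Levy: 1.7% × $712.00 = $12.10
Unemployment Insurance: 0.9% × $712.00 = $6.41
Total: $0.00 + $40.30 + $12.10 + $6.41 = $58.81

$58.81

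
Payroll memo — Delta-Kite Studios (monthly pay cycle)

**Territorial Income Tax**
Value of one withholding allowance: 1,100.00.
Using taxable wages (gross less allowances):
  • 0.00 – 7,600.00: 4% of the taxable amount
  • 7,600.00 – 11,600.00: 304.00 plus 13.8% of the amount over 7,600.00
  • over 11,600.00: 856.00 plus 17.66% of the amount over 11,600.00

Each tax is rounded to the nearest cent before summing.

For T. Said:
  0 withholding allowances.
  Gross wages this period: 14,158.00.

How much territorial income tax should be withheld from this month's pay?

1,307.74

Territorial Income Tax: taxable = 14,158.00
  856.00 + 17.66% × (14,158.00 − 11,600.00) = 856.00 + 17.66% × 2,558.00 = 1,307.74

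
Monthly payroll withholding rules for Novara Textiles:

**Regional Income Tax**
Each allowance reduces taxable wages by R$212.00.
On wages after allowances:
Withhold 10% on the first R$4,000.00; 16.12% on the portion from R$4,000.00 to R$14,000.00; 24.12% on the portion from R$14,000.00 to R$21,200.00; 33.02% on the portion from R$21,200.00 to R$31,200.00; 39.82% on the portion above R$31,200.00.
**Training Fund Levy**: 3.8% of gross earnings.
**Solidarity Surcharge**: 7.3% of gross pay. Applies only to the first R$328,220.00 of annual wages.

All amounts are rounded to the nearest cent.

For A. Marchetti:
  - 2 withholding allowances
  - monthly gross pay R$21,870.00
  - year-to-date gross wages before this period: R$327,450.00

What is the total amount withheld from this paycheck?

R$4,717.14

Regional Income Tax: taxable = R$21,870.00 − 2×R$212.00 = R$21,446.00
  R$3,748.64 + 33.02% × (R$21,446.00 − R$21,200.00) = R$3,748.64 + 33.02% × R$246.00 = R$3,829.87
Training Fund Levy: 3.8% × R$21,870.00 = R$831.06
Solidarity Surcharge: cap R$328,220.00 − YTD R$327,450.00 = R$770.00 subject; 7.3% × R$770.00 = R$56.21
Total: R$3,829.87 + R$831.06 + R$56.21 = R$4,717.14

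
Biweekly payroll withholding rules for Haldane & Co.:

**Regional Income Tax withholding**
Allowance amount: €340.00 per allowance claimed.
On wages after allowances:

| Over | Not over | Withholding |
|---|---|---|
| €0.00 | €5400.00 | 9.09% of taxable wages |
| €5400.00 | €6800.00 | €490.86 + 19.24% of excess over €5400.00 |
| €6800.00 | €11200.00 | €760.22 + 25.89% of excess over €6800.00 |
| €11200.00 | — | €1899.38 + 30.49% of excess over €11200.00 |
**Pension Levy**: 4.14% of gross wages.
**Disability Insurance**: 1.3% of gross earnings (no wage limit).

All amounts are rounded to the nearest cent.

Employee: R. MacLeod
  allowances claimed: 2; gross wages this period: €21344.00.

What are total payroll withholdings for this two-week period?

Regional Income Tax: taxable = €21344.00 − 2×€340.00 = €20664.00
  €1899.38 + 30.49% × (€20664.00 − €11200.00) = €1899.38 + 30.49% × €9464.00 = €4784.95
Pension Levy: 4.14% × €21344.00 = €883.64
Disability Insurance: 1.3% × €21344.00 = €277.47
Total: €4784.95 + €883.64 + €277.47 = €5946.06

€5946.06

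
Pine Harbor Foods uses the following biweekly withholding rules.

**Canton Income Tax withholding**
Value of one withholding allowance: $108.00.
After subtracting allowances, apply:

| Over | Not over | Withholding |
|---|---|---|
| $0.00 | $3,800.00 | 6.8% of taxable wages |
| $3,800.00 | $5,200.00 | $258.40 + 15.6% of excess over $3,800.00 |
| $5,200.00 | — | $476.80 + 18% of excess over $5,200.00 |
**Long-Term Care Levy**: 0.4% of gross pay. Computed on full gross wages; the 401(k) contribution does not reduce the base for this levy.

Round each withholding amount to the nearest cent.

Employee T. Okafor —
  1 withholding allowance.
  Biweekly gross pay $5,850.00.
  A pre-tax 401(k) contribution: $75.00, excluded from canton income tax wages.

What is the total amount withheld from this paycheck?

Canton Income Tax: taxable = $5,850.00 − $75.00 − 1×$108.00 = $5,667.00
  $476.80 + 18% × ($5,667.00 − $5,200.00) = $476.80 + 18% × $467.00 = $560.86
Long-Term Care Levy: 0.4% × $5,850.00 = $23.40
Total: $560.86 + $23.40 = $584.26

$584.26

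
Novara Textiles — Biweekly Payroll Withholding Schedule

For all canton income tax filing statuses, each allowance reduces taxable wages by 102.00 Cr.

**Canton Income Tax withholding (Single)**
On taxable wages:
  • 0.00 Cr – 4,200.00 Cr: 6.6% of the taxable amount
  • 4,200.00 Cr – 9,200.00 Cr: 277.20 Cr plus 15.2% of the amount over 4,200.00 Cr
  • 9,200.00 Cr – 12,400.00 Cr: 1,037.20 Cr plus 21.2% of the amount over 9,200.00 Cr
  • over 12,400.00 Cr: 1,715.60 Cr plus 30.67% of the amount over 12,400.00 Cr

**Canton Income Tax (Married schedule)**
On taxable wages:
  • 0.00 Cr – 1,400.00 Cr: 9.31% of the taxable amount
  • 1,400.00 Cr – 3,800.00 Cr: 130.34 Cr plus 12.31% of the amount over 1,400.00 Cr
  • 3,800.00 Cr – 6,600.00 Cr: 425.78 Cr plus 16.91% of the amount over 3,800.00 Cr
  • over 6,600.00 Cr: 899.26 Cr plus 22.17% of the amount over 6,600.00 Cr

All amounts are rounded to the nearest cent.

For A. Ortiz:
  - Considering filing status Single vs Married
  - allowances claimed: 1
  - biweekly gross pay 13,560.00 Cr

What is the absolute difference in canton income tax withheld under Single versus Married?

379.59 Cr

Canton Income Tax (Single): taxable = 13,560.00 Cr − 1×102.00 Cr = 13,458.00 Cr
  1,715.60 Cr + 30.67% × (13,458.00 Cr − 12,400.00 Cr) = 1,715.60 Cr + 30.67% × 1,058.00 Cr = 2,040.09 Cr
Canton Income Tax (Married): taxable = 13,560.00 Cr − 1×102.00 Cr = 13,458.00 Cr
  899.26 Cr + 22.17% × (13,458.00 Cr − 6,600.00 Cr) = 899.26 Cr + 22.17% × 6,858.00 Cr = 2,419.68 Cr
Difference: |2,040.09 Cr − 2,419.68 Cr| = 379.59 Cr (higher under Married)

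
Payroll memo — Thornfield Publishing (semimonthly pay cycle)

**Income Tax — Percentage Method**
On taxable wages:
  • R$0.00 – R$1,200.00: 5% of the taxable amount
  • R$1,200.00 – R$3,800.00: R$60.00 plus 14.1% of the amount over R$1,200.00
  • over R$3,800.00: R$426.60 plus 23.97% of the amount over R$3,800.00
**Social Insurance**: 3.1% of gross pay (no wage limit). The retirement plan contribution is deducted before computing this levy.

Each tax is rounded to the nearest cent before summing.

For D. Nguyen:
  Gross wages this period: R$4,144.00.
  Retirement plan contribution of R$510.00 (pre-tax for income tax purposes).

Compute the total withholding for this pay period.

Income Tax: taxable = R$4,144.00 − R$510.00 = R$3,634.00
  R$60.00 + 14.1% × (R$3,634.00 − R$1,200.00) = R$60.00 + 14.1% × R$2,434.00 = R$403.19
Social Insurance: 3.1% × R$3,634.00 = R$112.65
Total: R$403.19 + R$112.65 = R$515.84

R$515.84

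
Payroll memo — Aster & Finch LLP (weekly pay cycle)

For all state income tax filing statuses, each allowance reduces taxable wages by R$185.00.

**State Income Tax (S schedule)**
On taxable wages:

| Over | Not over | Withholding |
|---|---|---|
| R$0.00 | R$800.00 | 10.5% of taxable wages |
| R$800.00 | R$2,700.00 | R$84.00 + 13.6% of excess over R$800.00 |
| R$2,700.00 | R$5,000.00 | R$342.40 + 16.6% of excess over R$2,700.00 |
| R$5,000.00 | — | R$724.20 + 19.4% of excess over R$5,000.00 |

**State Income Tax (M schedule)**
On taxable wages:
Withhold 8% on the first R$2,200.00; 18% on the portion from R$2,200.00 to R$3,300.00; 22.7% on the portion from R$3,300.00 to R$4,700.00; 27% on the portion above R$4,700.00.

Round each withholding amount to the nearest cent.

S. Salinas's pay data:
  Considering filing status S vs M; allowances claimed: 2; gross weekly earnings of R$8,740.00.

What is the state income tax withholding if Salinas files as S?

R$1,377.98

State Income Tax (S): taxable = R$8,740.00 − 2×R$185.00 = R$8,370.00
  R$724.20 + 19.4% × (R$8,370.00 − R$5,000.00) = R$724.20 + 19.4% × R$3,370.00 = R$1,377.98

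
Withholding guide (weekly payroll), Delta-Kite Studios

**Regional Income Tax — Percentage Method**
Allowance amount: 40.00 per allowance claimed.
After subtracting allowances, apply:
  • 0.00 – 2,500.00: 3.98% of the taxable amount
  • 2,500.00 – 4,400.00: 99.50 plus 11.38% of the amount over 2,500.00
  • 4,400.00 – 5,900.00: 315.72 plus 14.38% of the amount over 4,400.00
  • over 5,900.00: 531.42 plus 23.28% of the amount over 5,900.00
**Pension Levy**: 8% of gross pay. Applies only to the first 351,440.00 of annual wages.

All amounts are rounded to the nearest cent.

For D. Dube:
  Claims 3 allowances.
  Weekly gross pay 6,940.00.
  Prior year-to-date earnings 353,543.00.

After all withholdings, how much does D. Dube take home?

Regional Income Tax: taxable = 6,940.00 − 3×40.00 = 6,820.00
  531.42 + 23.28% × (6,820.00 − 5,900.00) = 531.42 + 23.28% × 920.00 = 745.60
Pension Levy: YTD 353,543.00 ≥ cap 351,440.00 → 0.00
Total withheld: 745.60 + 0.00 = 745.60
Net pay: 6,940.00 − 745.60 = 6,194.40

6,194.40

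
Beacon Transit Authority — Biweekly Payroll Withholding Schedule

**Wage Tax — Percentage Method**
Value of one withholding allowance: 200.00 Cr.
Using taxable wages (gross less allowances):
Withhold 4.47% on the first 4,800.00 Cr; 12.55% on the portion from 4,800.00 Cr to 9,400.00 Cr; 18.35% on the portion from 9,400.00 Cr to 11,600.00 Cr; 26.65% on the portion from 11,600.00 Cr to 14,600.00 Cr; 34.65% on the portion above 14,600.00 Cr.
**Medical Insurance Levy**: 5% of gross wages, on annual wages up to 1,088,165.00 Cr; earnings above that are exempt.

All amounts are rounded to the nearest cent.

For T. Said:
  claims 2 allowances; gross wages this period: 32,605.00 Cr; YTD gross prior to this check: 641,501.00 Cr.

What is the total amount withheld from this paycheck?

9,725.44 Cr

Wage Tax: taxable = 32,605.00 Cr − 2×200.00 Cr = 32,205.00 Cr
  1,995.06 Cr + 34.65% × (32,205.00 Cr − 14,600.00 Cr) = 1,995.06 Cr + 34.65% × 17,605.00 Cr = 8,095.19 Cr
Medical Insurance Levy: 5% × 32,605.00 Cr = 1,630.25 Cr
Total: 8,095.19 Cr + 1,630.25 Cr = 9,725.44 Cr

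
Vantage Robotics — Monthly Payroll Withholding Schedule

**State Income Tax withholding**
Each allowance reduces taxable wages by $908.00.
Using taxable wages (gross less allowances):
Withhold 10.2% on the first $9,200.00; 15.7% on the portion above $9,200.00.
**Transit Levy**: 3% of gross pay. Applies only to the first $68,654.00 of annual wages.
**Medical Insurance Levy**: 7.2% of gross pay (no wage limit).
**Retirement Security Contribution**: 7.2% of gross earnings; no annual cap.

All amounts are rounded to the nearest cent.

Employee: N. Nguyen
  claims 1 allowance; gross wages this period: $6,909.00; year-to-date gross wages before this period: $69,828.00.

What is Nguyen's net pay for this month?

State Income Tax: taxable = $6,909.00 − 1×$908.00 = $6,001.00
  10.2% × $6,001.00 = $612.10
Transit Levy: YTD $69,828.00 ≥ cap $68,654.00 → $0.00
Medical Insurance Levy: 7.2% × $6,909.00 = $497.45
Retirement Security Contribution: 7.2% × $6,909.00 = $497.45
Total withheld: $612.10 + $0.00 + $497.45 + $497.45 = $1,607.00
Net pay: $6,909.00 − $1,607.00 = $5,302.00

$5,302.00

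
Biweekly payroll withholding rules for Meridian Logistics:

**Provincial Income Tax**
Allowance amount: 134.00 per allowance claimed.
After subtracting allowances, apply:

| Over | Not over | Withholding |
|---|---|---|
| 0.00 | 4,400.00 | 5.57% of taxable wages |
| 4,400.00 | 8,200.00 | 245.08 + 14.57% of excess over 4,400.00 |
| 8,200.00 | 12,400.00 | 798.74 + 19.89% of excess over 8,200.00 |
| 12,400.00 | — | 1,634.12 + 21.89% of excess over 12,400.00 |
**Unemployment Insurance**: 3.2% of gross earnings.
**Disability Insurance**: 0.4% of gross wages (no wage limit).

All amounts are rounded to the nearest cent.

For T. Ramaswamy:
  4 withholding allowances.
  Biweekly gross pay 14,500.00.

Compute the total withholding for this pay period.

2,498.48

Provincial Income Tax: taxable = 14,500.00 − 4×134.00 = 13,964.00
  1,634.12 + 21.89% × (13,964.00 − 12,400.00) = 1,634.12 + 21.89% × 1,564.00 = 1,976.48
Unemployment Insurance: 3.2% × 14,500.00 = 464.00
Disability Insurance: 0.4% × 14,500.00 = 58.00
Total: 1,976.48 + 464.00 + 58.00 = 2,498.48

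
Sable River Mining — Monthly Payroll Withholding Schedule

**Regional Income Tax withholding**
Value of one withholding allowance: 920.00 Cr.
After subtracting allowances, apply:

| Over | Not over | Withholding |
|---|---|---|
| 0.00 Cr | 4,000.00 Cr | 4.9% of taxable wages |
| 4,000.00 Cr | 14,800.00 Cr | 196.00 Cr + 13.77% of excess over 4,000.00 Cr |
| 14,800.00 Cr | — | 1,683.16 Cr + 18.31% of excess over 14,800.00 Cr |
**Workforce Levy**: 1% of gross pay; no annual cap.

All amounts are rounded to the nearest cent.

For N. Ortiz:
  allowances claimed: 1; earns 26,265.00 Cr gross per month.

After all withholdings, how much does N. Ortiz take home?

Regional Income Tax: taxable = 26,265.00 Cr − 1×920.00 Cr = 25,345.00 Cr
  1,683.16 Cr + 18.31% × (25,345.00 Cr − 14,800.00 Cr) = 1,683.16 Cr + 18.31% × 10,545.00 Cr = 3,613.95 Cr
Workforce Levy: 1% × 26,265.00 Cr = 262.65 Cr
Total withheld: 3,613.95 Cr + 262.65 Cr = 3,876.60 Cr
Net pay: 26,265.00 Cr − 3,876.60 Cr = 22,388.40 Cr

22,388.40 Cr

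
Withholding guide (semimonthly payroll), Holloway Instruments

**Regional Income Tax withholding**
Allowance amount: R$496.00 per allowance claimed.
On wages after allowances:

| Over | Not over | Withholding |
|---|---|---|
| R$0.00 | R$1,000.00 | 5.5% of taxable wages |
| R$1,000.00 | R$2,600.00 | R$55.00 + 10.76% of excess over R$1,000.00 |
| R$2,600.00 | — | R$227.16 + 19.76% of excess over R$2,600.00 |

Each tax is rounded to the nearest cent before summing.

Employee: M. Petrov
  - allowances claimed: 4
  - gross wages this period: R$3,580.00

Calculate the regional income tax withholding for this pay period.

Regional Income Tax: taxable = R$3,580.00 − 4×R$496.00 = R$1,596.00
  R$55.00 + 10.76% × (R$1,596.00 − R$1,000.00) = R$55.00 + 10.76% × R$596.00 = R$119.13

R$119.13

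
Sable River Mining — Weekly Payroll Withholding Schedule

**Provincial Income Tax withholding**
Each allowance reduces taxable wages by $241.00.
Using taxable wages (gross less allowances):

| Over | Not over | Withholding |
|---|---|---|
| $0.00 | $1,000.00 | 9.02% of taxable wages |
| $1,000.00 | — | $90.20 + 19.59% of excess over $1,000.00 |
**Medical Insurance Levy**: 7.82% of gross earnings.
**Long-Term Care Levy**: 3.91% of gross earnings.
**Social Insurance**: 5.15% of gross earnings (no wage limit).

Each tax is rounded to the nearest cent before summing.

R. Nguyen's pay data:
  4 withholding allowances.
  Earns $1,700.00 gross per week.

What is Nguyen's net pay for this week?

Provincial Income Tax: taxable = $1,700.00 − 4×$241.00 = $736.00
  9.02% × $736.00 = $66.39
Medical Insurance Levy: 7.82% × $1,700.00 = $132.94
Long-Term Care Levy: 3.91% × $1,700.00 = $66.47
Social Insurance: 5.15% × $1,700.00 = $87.55
Total withheld: $66.39 + $132.94 + $66.47 + $87.55 = $353.35
Net pay: $1,700.00 − $353.35 = $1,346.65

$1,346.65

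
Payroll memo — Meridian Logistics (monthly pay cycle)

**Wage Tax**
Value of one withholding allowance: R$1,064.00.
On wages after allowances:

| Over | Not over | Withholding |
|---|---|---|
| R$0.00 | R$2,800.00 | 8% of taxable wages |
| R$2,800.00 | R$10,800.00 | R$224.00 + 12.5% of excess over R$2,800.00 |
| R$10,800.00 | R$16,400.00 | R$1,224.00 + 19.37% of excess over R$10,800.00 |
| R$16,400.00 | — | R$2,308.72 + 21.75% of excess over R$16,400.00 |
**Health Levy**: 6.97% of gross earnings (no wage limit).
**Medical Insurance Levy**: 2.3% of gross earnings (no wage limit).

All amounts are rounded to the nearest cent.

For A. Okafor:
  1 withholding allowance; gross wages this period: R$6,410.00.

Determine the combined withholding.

Wage Tax: taxable = R$6,410.00 − 1×R$1,064.00 = R$5,346.00
  R$224.00 + 12.5% × (R$5,346.00 − R$2,800.00) = R$224.00 + 12.5% × R$2,546.00 = R$542.25
Health Levy: 6.97% × R$6,410.00 = R$446.78
Medical Insurance Levy: 2.3% × R$6,410.00 = R$147.43
Total: R$542.25 + R$446.78 + R$147.43 = R$1,136.46

R$1,136.46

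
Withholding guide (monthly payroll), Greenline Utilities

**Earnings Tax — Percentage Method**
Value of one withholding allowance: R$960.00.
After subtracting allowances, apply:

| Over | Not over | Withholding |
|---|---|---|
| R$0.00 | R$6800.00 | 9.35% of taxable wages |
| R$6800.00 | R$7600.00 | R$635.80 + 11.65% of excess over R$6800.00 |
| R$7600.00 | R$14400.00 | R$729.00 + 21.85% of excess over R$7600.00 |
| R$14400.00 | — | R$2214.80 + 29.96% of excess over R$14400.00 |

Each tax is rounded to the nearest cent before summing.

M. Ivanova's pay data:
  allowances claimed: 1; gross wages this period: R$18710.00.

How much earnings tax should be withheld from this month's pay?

Earnings Tax: taxable = R$18710.00 − 1×R$960.00 = R$17750.00
  R$2214.80 + 29.96% × (R$17750.00 − R$14400.00) = R$2214.80 + 29.96% × R$3350.00 = R$3218.46

R$3218.46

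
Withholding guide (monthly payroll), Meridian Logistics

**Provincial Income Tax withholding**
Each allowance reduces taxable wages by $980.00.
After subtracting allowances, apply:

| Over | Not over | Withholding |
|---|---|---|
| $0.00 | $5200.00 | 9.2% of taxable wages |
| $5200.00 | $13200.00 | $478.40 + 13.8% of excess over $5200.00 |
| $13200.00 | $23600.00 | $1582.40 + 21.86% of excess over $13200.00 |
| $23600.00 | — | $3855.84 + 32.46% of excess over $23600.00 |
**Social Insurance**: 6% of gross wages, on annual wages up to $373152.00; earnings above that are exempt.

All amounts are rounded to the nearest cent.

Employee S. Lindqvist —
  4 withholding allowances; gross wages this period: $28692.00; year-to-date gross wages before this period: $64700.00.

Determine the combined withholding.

Provincial Income Tax: taxable = $28692.00 − 4×$980.00 = $24772.00
  $3855.84 + 32.46% × ($24772.00 − $23600.00) = $3855.84 + 32.46% × $1172.00 = $4236.27
Social Insurance: 6% × $28692.00 = $1721.52
Total: $4236.27 + $1721.52 = $5957.79

$5957.79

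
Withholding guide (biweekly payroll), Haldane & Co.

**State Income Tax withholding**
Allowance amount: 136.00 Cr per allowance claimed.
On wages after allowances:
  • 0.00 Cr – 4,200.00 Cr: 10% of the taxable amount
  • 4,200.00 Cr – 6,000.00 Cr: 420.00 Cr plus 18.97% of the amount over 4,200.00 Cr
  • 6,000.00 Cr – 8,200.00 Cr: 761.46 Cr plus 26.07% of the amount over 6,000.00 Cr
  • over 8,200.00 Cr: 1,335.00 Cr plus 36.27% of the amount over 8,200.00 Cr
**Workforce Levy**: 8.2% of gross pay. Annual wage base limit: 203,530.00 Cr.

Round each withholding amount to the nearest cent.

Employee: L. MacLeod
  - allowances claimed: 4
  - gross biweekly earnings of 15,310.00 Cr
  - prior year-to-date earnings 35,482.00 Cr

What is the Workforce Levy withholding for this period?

Workforce Levy: 8.2% × 15,310.00 Cr = 1,255.42 Cr

1,255.42 Cr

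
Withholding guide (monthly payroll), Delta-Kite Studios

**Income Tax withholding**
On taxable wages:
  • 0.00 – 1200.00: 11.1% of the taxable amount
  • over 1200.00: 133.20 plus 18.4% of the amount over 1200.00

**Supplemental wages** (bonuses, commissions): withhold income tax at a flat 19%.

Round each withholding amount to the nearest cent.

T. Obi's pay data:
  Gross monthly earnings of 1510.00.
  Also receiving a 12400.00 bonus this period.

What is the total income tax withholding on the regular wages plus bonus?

Income Tax: taxable = 1510.00
  133.20 + 18.4% × (1510.00 − 1200.00) = 133.20 + 18.4% × 310.00 = 190.24
Supplemental (19% flat on bonus): 19% × 12400.00 = 2356.00
Total income tax: 190.24 + 2356.00 = 2546.24

2546.24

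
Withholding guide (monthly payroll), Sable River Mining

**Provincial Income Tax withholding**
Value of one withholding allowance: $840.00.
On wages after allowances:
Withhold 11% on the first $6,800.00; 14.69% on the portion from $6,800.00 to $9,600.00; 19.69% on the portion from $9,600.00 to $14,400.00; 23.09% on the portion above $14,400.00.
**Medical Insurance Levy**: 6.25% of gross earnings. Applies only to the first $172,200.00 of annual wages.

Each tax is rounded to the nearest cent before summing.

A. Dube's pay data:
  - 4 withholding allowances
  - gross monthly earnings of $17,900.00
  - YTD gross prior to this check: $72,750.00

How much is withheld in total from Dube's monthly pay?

$3,255.52

Provincial Income Tax: taxable = $17,900.00 − 4×$840.00 = $14,540.00
  $2,104.44 + 23.09% × ($14,540.00 − $14,400.00) = $2,104.44 + 23.09% × $140.00 = $2,136.77
Medical Insurance Levy: 6.25% × $17,900.00 = $1,118.75
Total: $2,136.77 + $1,118.75 = $3,255.52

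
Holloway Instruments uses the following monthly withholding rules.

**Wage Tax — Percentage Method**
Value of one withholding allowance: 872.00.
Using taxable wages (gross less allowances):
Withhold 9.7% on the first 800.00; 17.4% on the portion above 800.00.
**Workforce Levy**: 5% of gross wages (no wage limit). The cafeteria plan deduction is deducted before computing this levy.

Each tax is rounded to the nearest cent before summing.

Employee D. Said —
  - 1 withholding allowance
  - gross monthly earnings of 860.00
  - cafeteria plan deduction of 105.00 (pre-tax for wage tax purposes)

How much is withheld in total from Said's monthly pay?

37.75

Wage Tax: taxable = 860.00 − 105.00 − 1×872.00 = -117.00
  Taxable ≤ 0 → 0.00
Workforce Levy: 5% × 755.00 = 37.75
Total: 0.00 + 37.75 = 37.75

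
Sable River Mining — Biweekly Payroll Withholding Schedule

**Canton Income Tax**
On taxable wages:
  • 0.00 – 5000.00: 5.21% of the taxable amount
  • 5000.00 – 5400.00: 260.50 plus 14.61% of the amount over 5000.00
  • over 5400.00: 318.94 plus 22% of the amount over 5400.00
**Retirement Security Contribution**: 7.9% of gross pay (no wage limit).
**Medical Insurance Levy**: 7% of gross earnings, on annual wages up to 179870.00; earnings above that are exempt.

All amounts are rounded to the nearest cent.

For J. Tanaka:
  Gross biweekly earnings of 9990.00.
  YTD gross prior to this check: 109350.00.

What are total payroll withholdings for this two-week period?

2817.25

Canton Income Tax: taxable = 9990.00
  318.94 + 22% × (9990.00 − 5400.00) = 318.94 + 22% × 4590.00 = 1328.74
Retirement Security Contribution: 7.9% × 9990.00 = 789.21
Medical Insurance Levy: 7% × 9990.00 = 699.30
Total: 1328.74 + 789.21 + 699.30 = 2817.25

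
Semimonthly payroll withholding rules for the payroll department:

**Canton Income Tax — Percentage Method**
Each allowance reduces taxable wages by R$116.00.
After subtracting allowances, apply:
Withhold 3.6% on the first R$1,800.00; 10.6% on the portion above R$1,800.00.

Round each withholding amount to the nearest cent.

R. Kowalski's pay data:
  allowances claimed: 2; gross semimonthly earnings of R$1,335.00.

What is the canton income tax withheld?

R$39.71

Canton Income Tax: taxable = R$1,335.00 − 2×R$116.00 = R$1,103.00
  3.6% × R$1,103.00 = R$39.71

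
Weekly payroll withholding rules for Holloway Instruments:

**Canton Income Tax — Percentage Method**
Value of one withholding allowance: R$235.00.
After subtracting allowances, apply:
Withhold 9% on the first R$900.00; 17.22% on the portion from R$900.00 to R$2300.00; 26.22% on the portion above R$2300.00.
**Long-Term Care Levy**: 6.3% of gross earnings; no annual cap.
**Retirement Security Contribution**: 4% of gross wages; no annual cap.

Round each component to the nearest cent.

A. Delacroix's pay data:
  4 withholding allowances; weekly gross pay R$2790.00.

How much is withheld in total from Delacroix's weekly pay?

Canton Income Tax: taxable = R$2790.00 − 4×R$235.00 = R$1850.00
  R$81.00 + 17.22% × (R$1850.00 − R$900.00) = R$81.00 + 17.22% × R$950.00 = R$244.59
Long-Term Care Levy: 6.3% × R$2790.00 = R$175.77
Retirement Security Contribution: 4% × R$2790.00 = R$111.60
Total: R$244.59 + R$175.77 + R$111.60 = R$531.96

R$531.96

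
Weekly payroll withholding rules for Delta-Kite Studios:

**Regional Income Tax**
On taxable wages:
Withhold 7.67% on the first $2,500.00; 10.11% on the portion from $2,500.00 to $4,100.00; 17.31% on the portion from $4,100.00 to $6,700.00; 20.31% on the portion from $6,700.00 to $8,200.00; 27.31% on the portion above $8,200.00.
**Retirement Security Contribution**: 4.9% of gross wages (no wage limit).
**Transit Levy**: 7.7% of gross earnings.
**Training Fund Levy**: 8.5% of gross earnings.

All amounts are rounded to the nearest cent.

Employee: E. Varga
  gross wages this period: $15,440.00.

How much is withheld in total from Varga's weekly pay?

Regional Income Tax: taxable = $15,440.00
  $1,108.22 + 27.31% × ($15,440.00 − $8,200.00) = $1,108.22 + 27.31% × $7,240.00 = $3,085.46
Retirement Security Contribution: 4.9% × $15,440.00 = $756.56
Transit Levy: 7.7% × $15,440.00 = $1,188.88
Training Fund Levy: 8.5% × $15,440.00 = $1,312.40
Total: $3,085.46 + $756.56 + $1,188.88 + $1,312.40 = $6,343.30

$6,343.30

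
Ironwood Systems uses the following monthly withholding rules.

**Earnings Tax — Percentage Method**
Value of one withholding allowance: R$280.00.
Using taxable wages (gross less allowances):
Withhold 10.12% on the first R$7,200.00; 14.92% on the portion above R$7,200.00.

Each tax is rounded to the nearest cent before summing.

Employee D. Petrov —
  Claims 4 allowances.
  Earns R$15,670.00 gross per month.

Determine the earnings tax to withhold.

R$1,825.26

Earnings Tax: taxable = R$15,670.00 − 4×R$280.00 = R$14,550.00
  R$728.64 + 14.92% × (R$14,550.00 − R$7,200.00) = R$728.64 + 14.92% × R$7,350.00 = R$1,825.26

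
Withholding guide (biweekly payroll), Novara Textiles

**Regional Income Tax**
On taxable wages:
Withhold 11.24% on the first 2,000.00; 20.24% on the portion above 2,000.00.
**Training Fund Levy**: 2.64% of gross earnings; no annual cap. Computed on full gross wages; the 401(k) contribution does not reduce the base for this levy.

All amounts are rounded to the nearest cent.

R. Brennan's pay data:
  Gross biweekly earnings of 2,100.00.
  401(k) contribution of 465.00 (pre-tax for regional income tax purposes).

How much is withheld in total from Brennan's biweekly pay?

Regional Income Tax: taxable = 2,100.00 − 465.00 = 1,635.00
  11.24% × 1,635.00 = 183.77
Training Fund Levy: 2.64% × 2,100.00 = 55.44
Total: 183.77 + 55.44 = 239.21

239.21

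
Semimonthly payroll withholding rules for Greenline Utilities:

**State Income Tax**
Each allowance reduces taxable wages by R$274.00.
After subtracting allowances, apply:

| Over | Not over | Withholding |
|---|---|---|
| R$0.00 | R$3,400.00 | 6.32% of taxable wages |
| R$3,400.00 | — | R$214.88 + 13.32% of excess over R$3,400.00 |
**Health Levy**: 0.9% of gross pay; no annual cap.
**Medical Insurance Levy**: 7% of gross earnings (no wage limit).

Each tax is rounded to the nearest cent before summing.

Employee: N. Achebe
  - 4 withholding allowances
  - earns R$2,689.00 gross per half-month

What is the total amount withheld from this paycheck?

R$313.11

State Income Tax: taxable = R$2,689.00 − 4×R$274.00 = R$1,593.00
  6.32% × R$1,593.00 = R$100.68
Health Levy: 0.9% × R$2,689.00 = R$24.20
Medical Insurance Levy: 7% × R$2,689.00 = R$188.23
Total: R$100.68 + R$24.20 + R$188.23 = R$313.11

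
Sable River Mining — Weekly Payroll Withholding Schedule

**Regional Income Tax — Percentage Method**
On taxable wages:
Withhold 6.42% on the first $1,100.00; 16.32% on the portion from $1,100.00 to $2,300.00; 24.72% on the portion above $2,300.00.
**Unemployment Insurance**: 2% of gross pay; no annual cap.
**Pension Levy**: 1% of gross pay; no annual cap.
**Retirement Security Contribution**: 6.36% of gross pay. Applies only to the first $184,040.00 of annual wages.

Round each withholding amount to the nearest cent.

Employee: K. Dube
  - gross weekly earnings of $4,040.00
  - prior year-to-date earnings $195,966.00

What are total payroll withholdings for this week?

$817.79

Regional Income Tax: taxable = $4,040.00
  $266.46 + 24.72% × ($4,040.00 − $2,300.00) = $266.46 + 24.72% × $1,740.00 = $696.59
Unemployment Insurance: 2% × $4,040.00 = $80.80
Pension Levy: 1% × $4,040.00 = $40.40
Retirement Security Contribution: YTD $195,966.00 ≥ cap $184,040.00 → $0.00
Total: $696.59 + $80.80 + $40.40 + $0.00 = $817.79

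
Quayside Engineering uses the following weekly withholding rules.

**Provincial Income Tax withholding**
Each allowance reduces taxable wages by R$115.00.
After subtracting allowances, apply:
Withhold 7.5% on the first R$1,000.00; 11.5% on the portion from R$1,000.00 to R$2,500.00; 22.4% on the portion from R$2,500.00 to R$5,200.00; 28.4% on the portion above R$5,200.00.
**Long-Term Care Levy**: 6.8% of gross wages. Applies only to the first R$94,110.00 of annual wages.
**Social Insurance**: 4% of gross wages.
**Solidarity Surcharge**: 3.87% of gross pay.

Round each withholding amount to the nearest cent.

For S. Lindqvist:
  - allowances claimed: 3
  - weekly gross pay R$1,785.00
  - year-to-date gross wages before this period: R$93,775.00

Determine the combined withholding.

R$288.86

Provincial Income Tax: taxable = R$1,785.00 − 3×R$115.00 = R$1,440.00
  R$75.00 + 11.5% × (R$1,440.00 − R$1,000.00) = R$75.00 + 11.5% × R$440.00 = R$125.60
Long-Term Care Levy: cap R$94,110.00 − YTD R$93,775.00 = R$335.00 subject; 6.8% × R$335.00 = R$22.78
Social Insurance: 4% × R$1,785.00 = R$71.40
Solidarity Surcharge: 3.87% × R$1,785.00 = R$69.08
Total: R$125.60 + R$22.78 + R$71.40 + R$69.08 = R$288.86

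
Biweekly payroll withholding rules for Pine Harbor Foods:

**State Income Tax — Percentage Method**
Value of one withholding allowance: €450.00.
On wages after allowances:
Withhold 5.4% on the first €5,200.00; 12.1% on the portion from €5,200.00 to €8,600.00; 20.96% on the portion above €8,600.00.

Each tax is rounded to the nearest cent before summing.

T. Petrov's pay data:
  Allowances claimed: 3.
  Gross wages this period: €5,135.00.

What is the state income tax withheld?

State Income Tax: taxable = €5,135.00 − 3×€450.00 = €3,785.00
  5.4% × €3,785.00 = €204.39

€204.39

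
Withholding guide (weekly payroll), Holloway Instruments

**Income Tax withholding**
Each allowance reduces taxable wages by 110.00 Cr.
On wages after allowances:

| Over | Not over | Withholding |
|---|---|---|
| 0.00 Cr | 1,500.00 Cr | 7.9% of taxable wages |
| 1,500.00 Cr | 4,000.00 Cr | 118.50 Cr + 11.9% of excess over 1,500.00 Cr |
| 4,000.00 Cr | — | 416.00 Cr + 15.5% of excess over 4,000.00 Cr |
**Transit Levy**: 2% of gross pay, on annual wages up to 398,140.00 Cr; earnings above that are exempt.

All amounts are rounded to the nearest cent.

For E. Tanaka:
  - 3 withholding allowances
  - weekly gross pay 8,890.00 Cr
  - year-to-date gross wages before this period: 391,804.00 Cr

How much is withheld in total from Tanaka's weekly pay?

Income Tax: taxable = 8,890.00 Cr − 3×110.00 Cr = 8,560.00 Cr
  416.00 Cr + 15.5% × (8,560.00 Cr − 4,000.00 Cr) = 416.00 Cr + 15.5% × 4,560.00 Cr = 1,122.80 Cr
Transit Levy: cap 398,140.00 Cr − YTD 391,804.00 Cr = 6,336.00 Cr subject; 2% × 6,336.00 Cr = 126.72 Cr
Total: 1,122.80 Cr + 126.72 Cr = 1,249.52 Cr

1,249.52 Cr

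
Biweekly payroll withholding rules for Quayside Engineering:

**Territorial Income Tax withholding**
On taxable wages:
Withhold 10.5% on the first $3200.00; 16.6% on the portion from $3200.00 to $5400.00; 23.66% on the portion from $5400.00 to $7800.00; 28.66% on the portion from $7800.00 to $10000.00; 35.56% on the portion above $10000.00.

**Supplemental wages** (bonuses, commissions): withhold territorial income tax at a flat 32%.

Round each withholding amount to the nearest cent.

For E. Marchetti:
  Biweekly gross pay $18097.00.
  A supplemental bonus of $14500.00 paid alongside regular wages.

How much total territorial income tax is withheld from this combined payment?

$9418.85

Territorial Income Tax: taxable = $18097.00
  $1899.56 + 35.56% × ($18097.00 − $10000.00) = $1899.56 + 35.56% × $8097.00 = $4778.85
Supplemental (32% flat on bonus): 32% × $14500.00 = $4640.00
Total territorial income tax: $4778.85 + $4640.00 = $9418.85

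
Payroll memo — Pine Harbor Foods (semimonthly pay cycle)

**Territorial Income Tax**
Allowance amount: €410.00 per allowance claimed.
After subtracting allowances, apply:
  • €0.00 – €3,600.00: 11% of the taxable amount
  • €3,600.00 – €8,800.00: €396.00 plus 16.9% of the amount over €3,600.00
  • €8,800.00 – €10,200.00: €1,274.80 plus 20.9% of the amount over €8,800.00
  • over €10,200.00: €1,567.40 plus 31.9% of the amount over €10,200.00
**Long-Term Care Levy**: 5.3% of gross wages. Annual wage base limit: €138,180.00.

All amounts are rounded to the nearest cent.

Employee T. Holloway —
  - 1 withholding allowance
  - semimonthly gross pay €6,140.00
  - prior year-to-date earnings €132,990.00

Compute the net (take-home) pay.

€5,108.96

Territorial Income Tax: taxable = €6,140.00 − 1×€410.00 = €5,730.00
  €396.00 + 16.9% × (€5,730.00 − €3,600.00) = €396.00 + 16.9% × €2,130.00 = €755.97
Long-Term Care Levy: cap €138,180.00 − YTD €132,990.00 = €5,190.00 subject; 5.3% × €5,190.00 = €275.07
Total withheld: €755.97 + €275.07 = €1,031.04
Net pay: €6,140.00 − €1,031.04 = €5,108.96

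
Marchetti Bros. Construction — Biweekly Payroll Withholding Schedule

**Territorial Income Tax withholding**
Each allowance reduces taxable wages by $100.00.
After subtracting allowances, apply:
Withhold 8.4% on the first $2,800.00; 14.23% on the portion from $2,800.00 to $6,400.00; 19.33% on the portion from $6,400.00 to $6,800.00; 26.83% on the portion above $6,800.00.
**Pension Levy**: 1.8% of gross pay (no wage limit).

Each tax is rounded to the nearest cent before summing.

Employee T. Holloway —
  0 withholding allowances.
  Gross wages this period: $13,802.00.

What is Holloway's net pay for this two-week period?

$10,850.12

Territorial Income Tax: taxable = $13,802.00
  $824.80 + 26.83% × ($13,802.00 − $6,800.00) = $824.80 + 26.83% × $7,002.00 = $2,703.44
Pension Levy: 1.8% × $13,802.00 = $248.44
Total withheld: $2,703.44 + $248.44 = $2,951.88
Net pay: $13,802.00 − $2,951.88 = $10,850.12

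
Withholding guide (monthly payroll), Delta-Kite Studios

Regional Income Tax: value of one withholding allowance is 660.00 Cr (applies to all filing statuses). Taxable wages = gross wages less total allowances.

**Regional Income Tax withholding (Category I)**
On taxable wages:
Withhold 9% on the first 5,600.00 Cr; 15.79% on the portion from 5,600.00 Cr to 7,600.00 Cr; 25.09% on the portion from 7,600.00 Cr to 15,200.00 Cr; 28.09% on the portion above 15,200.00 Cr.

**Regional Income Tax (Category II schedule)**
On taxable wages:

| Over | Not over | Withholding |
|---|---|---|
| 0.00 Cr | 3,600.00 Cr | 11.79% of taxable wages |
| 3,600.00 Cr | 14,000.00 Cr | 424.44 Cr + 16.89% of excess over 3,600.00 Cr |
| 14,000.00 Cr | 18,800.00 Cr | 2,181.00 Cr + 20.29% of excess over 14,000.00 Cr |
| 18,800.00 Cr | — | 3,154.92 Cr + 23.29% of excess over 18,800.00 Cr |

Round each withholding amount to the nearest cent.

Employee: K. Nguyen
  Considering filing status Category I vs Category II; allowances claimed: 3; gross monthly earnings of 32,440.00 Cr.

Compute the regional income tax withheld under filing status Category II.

5,870.53 Cr

Regional Income Tax (Category II): taxable = 32,440.00 Cr − 3×660.00 Cr = 30,460.00 Cr
  3,154.92 Cr + 23.29% × (30,460.00 Cr − 18,800.00 Cr) = 3,154.92 Cr + 23.29% × 11,660.00 Cr = 5,870.53 Cr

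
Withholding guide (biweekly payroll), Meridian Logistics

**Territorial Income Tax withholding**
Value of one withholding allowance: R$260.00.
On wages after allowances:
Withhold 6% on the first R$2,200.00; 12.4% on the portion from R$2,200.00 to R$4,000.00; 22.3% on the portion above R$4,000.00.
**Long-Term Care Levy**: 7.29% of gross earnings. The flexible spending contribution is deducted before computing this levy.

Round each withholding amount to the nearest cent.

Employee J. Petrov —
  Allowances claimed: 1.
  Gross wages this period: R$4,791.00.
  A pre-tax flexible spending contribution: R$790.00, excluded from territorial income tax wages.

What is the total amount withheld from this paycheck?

Territorial Income Tax: taxable = R$4,791.00 − R$790.00 − 1×R$260.00 = R$3,741.00
  R$132.00 + 12.4% × (R$3,741.00 − R$2,200.00) = R$132.00 + 12.4% × R$1,541.00 = R$323.08
Long-Term Care Levy: 7.29% × R$4,001.00 = R$291.67
Total: R$323.08 + R$291.67 = R$614.75

R$614.75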